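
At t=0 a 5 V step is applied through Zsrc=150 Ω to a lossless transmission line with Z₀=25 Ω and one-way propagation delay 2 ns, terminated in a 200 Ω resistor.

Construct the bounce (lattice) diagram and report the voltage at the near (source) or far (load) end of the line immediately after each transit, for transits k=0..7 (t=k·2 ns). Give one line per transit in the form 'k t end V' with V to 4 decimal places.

Γ_L=0.777778, Γ_S=0.714286; launch V₁=5·25/175=0.714286
k=0 src: V=0.7143
k=1 load: inc=0.714286, refl=0.714286·0.777778=0.5556; V=0.000000+0.714286+0.555556=1.2698
k=2 src: inc=0.555556, refl=0.555556·0.714286=0.3968; V=0.714286+0.555556+0.396825=1.6667
k=3 load: inc=0.396825, refl=0.396825·0.777778=0.3086; V=1.269841+0.396825+0.308642=1.9753
k=4 src: inc=0.308642, refl=0.308642·0.714286=0.2205; V=1.666667+0.308642+0.220459=2.1958
k=5 load: inc=0.220459, refl=0.220459·0.777778=0.1715; V=1.975309+0.220459+0.171468=2.3672
k=6 src: inc=0.171468, refl=0.171468·0.714286=0.1225; V=2.195767+0.171468+0.122477=2.4897
k=7 load: inc=0.122477, refl=0.122477·0.777778=0.0953; V=2.367235+0.122477+0.095260=2.5850

0 0 source 0.7143
1 2 load 1.2698
2 4 source 1.6667
3 6 load 1.9753
4 8 source 2.1958
5 10 load 2.3672
6 12 source 2.4897
7 14 load 2.5850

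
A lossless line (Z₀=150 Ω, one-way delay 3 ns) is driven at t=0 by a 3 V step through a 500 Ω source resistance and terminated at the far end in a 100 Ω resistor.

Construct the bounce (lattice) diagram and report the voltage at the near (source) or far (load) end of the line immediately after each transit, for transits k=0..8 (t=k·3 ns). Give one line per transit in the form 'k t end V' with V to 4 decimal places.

0 0 source 0.6923
1 3 load 0.5538
2 6 source 0.4793
3 9 load 0.4942
4 12 source 0.5022
5 15 load 0.5006
6 18 source 0.4998
7 21 load 0.4999
8 24 source 0.5000

Γ_L=-0.200000, Γ_S=0.538462; launch V₁=3·150/650=0.692308
k=0 src: V=0.6923
k=1 load: inc=0.692308, refl=0.692308·-0.200000=-0.1385; V=0.000000+0.692308+-0.138462=0.5538
k=2 src: inc=-0.138462, refl=-0.138462·0.538462=-0.0746; V=0.692308+-0.138462+-0.074556=0.4793
k=3 load: inc=-0.074556, refl=-0.074556·-0.200000=0.0149; V=0.553846+-0.074556+0.014911=0.4942
k=4 src: inc=0.014911, refl=0.014911·0.538462=0.0080; V=0.479290+0.014911+0.008029=0.5022
k=5 load: inc=0.008029, refl=0.008029·-0.200000=-0.0016; V=0.494201+0.008029+-0.001606=0.5006
k=6 src: inc=-0.001606, refl=-0.001606·0.538462=-0.0009; V=0.502230+-0.001606+-0.000865=0.4998
k=7 load: inc=-0.000865, refl=-0.000865·-0.200000=0.0002; V=0.500624+-0.000865+0.000173=0.4999
k=8 src: inc=0.000173, refl=0.000173·0.538462=0.0001; V=0.499760+0.000173+0.000093=0.5000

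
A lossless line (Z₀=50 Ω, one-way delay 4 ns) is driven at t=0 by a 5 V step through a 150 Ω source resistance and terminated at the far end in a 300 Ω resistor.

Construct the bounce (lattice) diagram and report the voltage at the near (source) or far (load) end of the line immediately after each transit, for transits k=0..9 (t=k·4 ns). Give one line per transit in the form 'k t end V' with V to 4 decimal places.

Γ_L=0.714286, Γ_S=0.500000; launch V₁=5·50/200=1.250000
k=0 src: V=1.2500
k=1 load: inc=1.250000, refl=1.250000·0.714286=0.8929; V=0.000000+1.250000+0.892857=2.1429
k=2 src: inc=0.892857, refl=0.892857·0.500000=0.4464; V=1.250000+0.892857+0.446429=2.5893
k=3 load: inc=0.446429, refl=0.446429·0.714286=0.3189; V=2.142857+0.446429+0.318878=2.9082
k=4 src: inc=0.318878, refl=0.318878·0.500000=0.1594; V=2.589286+0.318878+0.159439=3.0676
k=5 load: inc=0.159439, refl=0.159439·0.714286=0.1139; V=2.908163+0.159439+0.113885=3.1815
k=6 src: inc=0.113885, refl=0.113885·0.500000=0.0569; V=3.067602+0.113885+0.056942=3.2384
k=7 load: inc=0.056942, refl=0.056942·0.714286=0.0407; V=3.181487+0.056942+0.040673=3.2791
k=8 src: inc=0.040673, refl=0.040673·0.500000=0.0203; V=3.238429+0.040673+0.020337=3.2994
k=9 load: inc=0.020337, refl=0.020337·0.714286=0.0145; V=3.279102+0.020337+0.014526=3.3140

0 0 source 1.2500
1 4 load 2.1429
2 8 source 2.5893
3 12 load 2.9082
4 16 source 3.0676
5 20 load 3.1815
6 24 source 3.2384
7 28 load 3.2791
8 32 source 3.2994
9 36 load 3.3140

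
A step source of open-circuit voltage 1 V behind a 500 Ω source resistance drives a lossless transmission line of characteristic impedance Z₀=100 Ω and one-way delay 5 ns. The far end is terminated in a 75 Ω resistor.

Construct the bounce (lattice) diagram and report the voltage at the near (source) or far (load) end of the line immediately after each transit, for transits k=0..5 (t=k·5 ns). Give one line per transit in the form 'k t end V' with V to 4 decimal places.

Γ_L=-0.142857, Γ_S=0.666667; launch V₁=1·100/600=0.166667
k=0 src: V=0.1667
k=1 load: inc=0.166667, refl=0.166667·-0.142857=-0.0238; V=0.000000+0.166667+-0.023810=0.1429
k=2 src: inc=-0.023810, refl=-0.023810·0.666667=-0.0159; V=0.166667+-0.023810+-0.015873=0.1270
k=3 load: inc=-0.015873, refl=-0.015873·-0.142857=0.0023; V=0.142857+-0.015873+0.002268=0.1293
k=4 src: inc=0.002268, refl=0.002268·0.666667=0.0015; V=0.126984+0.002268+0.001512=0.1308
k=5 load: inc=0.001512, refl=0.001512·-0.142857=-0.0002; V=0.129252+0.001512+-0.000216=0.1305

0 0 source 0.1667
1 5 load 0.1429
2 10 source 0.1270
3 15 load 0.1293
4 20 source 0.1308
5 25 load 0.1305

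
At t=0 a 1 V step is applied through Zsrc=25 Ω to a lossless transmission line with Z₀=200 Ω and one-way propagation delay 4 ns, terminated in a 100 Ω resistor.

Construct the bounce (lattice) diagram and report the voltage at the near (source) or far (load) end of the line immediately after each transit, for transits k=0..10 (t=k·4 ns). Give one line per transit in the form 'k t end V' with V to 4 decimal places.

Γ_L=-0.333333, Γ_S=-0.777778; launch V₁=1·200/225=0.888889
k=0 src: V=0.8889
k=1 load: inc=0.888889, refl=0.888889·-0.333333=-0.2963; V=0.000000+0.888889+-0.296296=0.5926
k=2 src: inc=-0.296296, refl=-0.296296·-0.777778=0.2305; V=0.888889+-0.296296+0.230453=0.8230
k=3 load: inc=0.230453, refl=0.230453·-0.333333=-0.0768; V=0.592593+0.230453+-0.076818=0.7462
k=4 src: inc=-0.076818, refl=-0.076818·-0.777778=0.0597; V=0.823045+-0.076818+0.059747=0.8060
k=5 load: inc=0.059747, refl=0.059747·-0.333333=-0.0199; V=0.746228+0.059747+-0.019916=0.7861
k=6 src: inc=-0.019916, refl=-0.019916·-0.777778=0.0155; V=0.805975+-0.019916+0.015490=0.8015
k=7 load: inc=0.015490, refl=0.015490·-0.333333=-0.0052; V=0.786059+0.015490+-0.005163=0.7964
k=8 src: inc=-0.005163, refl=-0.005163·-0.777778=0.0040; V=0.801549+-0.005163+0.004016=0.8004
k=9 load: inc=0.004016, refl=0.004016·-0.333333=-0.0013; V=0.796386+0.004016+-0.001339=0.7991
k=10 src: inc=-0.001339, refl=-0.001339·-0.777778=0.0010; V=0.800402+-0.001339+0.001041=0.8001

0 0 source 0.8889
1 4 load 0.5926
2 8 source 0.8230
3 12 load 0.7462
4 16 source 0.8060
5 20 load 0.7861
6 24 source 0.8015
7 28 load 0.7964
8 32 source 0.8004
9 36 load 0.7991
10 40 source 0.8001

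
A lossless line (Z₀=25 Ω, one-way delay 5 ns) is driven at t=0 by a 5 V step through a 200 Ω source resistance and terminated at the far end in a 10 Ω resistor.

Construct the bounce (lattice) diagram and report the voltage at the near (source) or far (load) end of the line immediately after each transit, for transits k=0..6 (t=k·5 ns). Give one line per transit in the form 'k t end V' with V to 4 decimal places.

0 0 source 0.5556
1 5 load 0.3175
2 10 source 0.1323
3 15 load 0.2116
4 20 source 0.2734
5 25 load 0.2469
6 30 source 0.2263

Γ_L=-0.428571, Γ_S=0.777778; launch V₁=5·25/225=0.555556
k=0 src: V=0.5556
k=1 load: inc=0.555556, refl=0.555556·-0.428571=-0.2381; V=0.000000+0.555556+-0.238095=0.3175
k=2 src: inc=-0.238095, refl=-0.238095·0.777778=-0.1852; V=0.555556+-0.238095+-0.185185=0.1323
k=3 load: inc=-0.185185, refl=-0.185185·-0.428571=0.0794; V=0.317460+-0.185185+0.079365=0.2116
k=4 src: inc=0.079365, refl=0.079365·0.777778=0.0617; V=0.132275+0.079365+0.061728=0.2734
k=5 load: inc=0.061728, refl=0.061728·-0.428571=-0.0265; V=0.211640+0.061728+-0.026455=0.2469
k=6 src: inc=-0.026455, refl=-0.026455·0.777778=-0.0206; V=0.273369+-0.026455+-0.020576=0.2263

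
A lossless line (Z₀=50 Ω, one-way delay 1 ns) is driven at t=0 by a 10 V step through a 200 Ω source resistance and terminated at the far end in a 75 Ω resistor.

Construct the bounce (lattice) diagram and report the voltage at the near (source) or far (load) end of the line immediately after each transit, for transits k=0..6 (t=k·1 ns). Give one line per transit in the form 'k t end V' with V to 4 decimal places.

0 0 source 2.0000
1 1 load 2.4000
2 2 source 2.6400
3 3 load 2.6880
4 4 source 2.7168
5 5 load 2.7226
6 6 source 2.7260

Γ_L=0.200000, Γ_S=0.600000; launch V₁=10·50/250=2.000000
k=0 src: V=2.0000
k=1 load: inc=2.000000, refl=2.000000·0.200000=0.4000; V=0.000000+2.000000+0.400000=2.4000
k=2 src: inc=0.400000, refl=0.400000·0.600000=0.2400; V=2.000000+0.400000+0.240000=2.6400
k=3 load: inc=0.240000, refl=0.240000·0.200000=0.0480; V=2.400000+0.240000+0.048000=2.6880
k=4 src: inc=0.048000, refl=0.048000·0.600000=0.0288; V=2.640000+0.048000+0.028800=2.7168
k=5 load: inc=0.028800, refl=0.028800·0.200000=0.0058; V=2.688000+0.028800+0.005760=2.7226
k=6 src: inc=0.005760, refl=0.005760·0.600000=0.0035; V=2.716800+0.005760+0.003456=2.7260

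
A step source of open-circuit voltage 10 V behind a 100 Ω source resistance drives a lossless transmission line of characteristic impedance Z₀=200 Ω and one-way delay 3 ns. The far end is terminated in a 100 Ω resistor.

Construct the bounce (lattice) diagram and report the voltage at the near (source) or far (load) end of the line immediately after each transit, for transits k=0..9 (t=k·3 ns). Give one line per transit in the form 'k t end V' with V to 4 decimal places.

Γ_L=-0.333333, Γ_S=-0.333333; launch V₁=10·200/300=6.666667
k=0 src: V=6.6667
k=1 load: inc=6.666667, refl=6.666667·-0.333333=-2.2222; V=0.000000+6.666667+-2.222222=4.4444
k=2 src: inc=-2.222222, refl=-2.222222·-0.333333=0.7407; V=6.666667+-2.222222+0.740741=5.1852
k=3 load: inc=0.740741, refl=0.740741·-0.333333=-0.2469; V=4.444444+0.740741+-0.246914=4.9383
k=4 src: inc=-0.246914, refl=-0.246914·-0.333333=0.0823; V=5.185185+-0.246914+0.082305=5.0206
k=5 load: inc=0.082305, refl=0.082305·-0.333333=-0.0274; V=4.938272+0.082305+-0.027435=4.9931
k=6 src: inc=-0.027435, refl=-0.027435·-0.333333=0.0091; V=5.020576+-0.027435+0.009145=5.0023
k=7 load: inc=0.009145, refl=0.009145·-0.333333=-0.0030; V=4.993141+0.009145+-0.003048=4.9992
k=8 src: inc=-0.003048, refl=-0.003048·-0.333333=0.0010; V=5.002286+-0.003048+0.001016=5.0003
k=9 load: inc=0.001016, refl=0.001016·-0.333333=-0.0003; V=4.999238+0.001016+-0.000339=4.9999

0 0 source 6.6667
1 3 load 4.4444
2 6 source 5.1852
3 9 load 4.9383
4 12 source 5.0206
5 15 load 4.9931
6 18 source 5.0023
7 21 load 4.9992
8 24 source 5.0003
9 27 load 4.9999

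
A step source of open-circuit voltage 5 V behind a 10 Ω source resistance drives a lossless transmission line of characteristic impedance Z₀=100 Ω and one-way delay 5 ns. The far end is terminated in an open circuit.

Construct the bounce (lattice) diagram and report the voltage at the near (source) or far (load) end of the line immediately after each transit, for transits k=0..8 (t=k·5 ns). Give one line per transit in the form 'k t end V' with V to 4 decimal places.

Γ_L=1.000000, Γ_S=-0.818182; launch V₁=5·100/110=4.545455
k=0 src: V=4.5455
k=1 load: inc=4.545455, refl=4.545455·1.000000=4.5455; V=0.000000+4.545455+4.545455=9.0909
k=2 src: inc=4.545455, refl=4.545455·-0.818182=-3.7190; V=4.545455+4.545455+-3.719008=5.3719
k=3 load: inc=-3.719008, refl=-3.719008·1.000000=-3.7190; V=9.090909+-3.719008+-3.719008=1.6529
k=4 src: inc=-3.719008, refl=-3.719008·-0.818182=3.0428; V=5.371901+-3.719008+3.042825=4.6957
k=5 load: inc=3.042825, refl=3.042825·1.000000=3.0428; V=1.652893+3.042825+3.042825=7.7385
k=6 src: inc=3.042825, refl=3.042825·-0.818182=-2.4896; V=4.695718+3.042825+-2.489584=5.2490
k=7 load: inc=-2.489584, refl=-2.489584·1.000000=-2.4896; V=7.738542+-2.489584+-2.489584=2.7594
k=8 src: inc=-2.489584, refl=-2.489584·-0.818182=2.0369; V=5.248958+-2.489584+2.036932=4.7963

0 0 source 4.5455
1 5 load 9.0909
2 10 source 5.3719
3 15 load 1.6529
4 20 source 4.6957
5 25 load 7.7385
6 30 source 5.2490
7 35 load 2.7594
8 40 source 4.7963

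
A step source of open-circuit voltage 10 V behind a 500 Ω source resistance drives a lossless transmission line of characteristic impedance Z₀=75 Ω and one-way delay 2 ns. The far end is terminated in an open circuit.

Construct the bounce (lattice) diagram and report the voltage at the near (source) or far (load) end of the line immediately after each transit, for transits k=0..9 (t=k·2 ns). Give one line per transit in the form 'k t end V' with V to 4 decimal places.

0 0 source 1.3043
1 2 load 2.6087
2 4 source 3.5728
3 6 load 4.5369
4 8 source 5.2494
5 10 load 5.9620
6 12 source 6.4887
7 14 load 7.0154
8 16 source 7.4047
9 18 load 7.7940

Γ_L=1.000000, Γ_S=0.739130; launch V₁=10·75/575=1.304348
k=0 src: V=1.3043
k=1 load: inc=1.304348, refl=1.304348·1.000000=1.3043; V=0.000000+1.304348+1.304348=2.6087
k=2 src: inc=1.304348, refl=1.304348·0.739130=0.9641; V=1.304348+1.304348+0.964083=3.5728
k=3 load: inc=0.964083, refl=0.964083·1.000000=0.9641; V=2.608696+0.964083+0.964083=4.5369
k=4 src: inc=0.964083, refl=0.964083·0.739130=0.7126; V=3.572779+0.964083+0.712583=5.2494
k=5 load: inc=0.712583, refl=0.712583·1.000000=0.7126; V=4.536862+0.712583+0.712583=5.9620
k=6 src: inc=0.712583, refl=0.712583·0.739130=0.5267; V=5.249445+0.712583+0.526692=6.4887
k=7 load: inc=0.526692, refl=0.526692·1.000000=0.5267; V=5.962028+0.526692+0.526692=7.0154
k=8 src: inc=0.526692, refl=0.526692·0.739130=0.3893; V=6.488720+0.526692+0.389294=7.4047
k=9 load: inc=0.389294, refl=0.389294·1.000000=0.3893; V=7.015412+0.389294+0.389294=7.7940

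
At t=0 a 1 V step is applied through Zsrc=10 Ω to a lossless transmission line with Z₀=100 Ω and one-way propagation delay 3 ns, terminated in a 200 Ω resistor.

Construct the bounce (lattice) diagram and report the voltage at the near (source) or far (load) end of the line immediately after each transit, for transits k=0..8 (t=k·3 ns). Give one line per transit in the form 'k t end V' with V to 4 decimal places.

Γ_L=0.333333, Γ_S=-0.818182; launch V₁=1·100/110=0.909091
k=0 src: V=0.9091
k=1 load: inc=0.909091, refl=0.909091·0.333333=0.3030; V=0.000000+0.909091+0.303030=1.2121
k=2 src: inc=0.303030, refl=0.303030·-0.818182=-0.2479; V=0.909091+0.303030+-0.247934=0.9642
k=3 load: inc=-0.247934, refl=-0.247934·0.333333=-0.0826; V=1.212121+-0.247934+-0.082645=0.8815
k=4 src: inc=-0.082645, refl=-0.082645·-0.818182=0.0676; V=0.964187+-0.082645+0.067618=0.9492
k=5 load: inc=0.067618, refl=0.067618·0.333333=0.0225; V=0.881543+0.067618+0.022539=0.9717
k=6 src: inc=0.022539, refl=0.022539·-0.818182=-0.0184; V=0.949161+0.022539+-0.018441=0.9533
k=7 load: inc=-0.018441, refl=-0.018441·0.333333=-0.0061; V=0.971700+-0.018441+-0.006147=0.9471
k=8 src: inc=-0.006147, refl=-0.006147·-0.818182=0.0050; V=0.953259+-0.006147+0.005029=0.9521

0 0 source 0.9091
1 3 load 1.2121
2 6 source 0.9642
3 9 load 0.8815
4 12 source 0.9492
5 15 load 0.9717
6 18 source 0.9533
7 21 load 0.9471
8 24 source 0.9521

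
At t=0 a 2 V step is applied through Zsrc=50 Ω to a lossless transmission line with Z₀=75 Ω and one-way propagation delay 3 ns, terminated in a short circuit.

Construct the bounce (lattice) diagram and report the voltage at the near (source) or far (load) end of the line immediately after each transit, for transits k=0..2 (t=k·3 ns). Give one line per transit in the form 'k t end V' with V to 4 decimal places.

Γ_L=-1.000000, Γ_S=-0.200000; launch V₁=2·75/125=1.200000
k=0 src: V=1.2000
k=1 load: inc=1.200000, refl=1.200000·-1.000000=-1.2000; V=0.000000+1.200000+-1.200000=0.0000
k=2 src: inc=-1.200000, refl=-1.200000·-0.200000=0.2400; V=1.200000+-1.200000+0.240000=0.2400

0 0 source 1.2000
1 3 load 0.0000
2 6 source 0.2400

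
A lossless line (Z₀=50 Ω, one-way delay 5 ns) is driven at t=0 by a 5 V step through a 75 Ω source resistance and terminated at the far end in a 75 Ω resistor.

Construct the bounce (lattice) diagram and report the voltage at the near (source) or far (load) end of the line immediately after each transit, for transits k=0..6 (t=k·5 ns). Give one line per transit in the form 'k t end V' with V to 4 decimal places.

Γ_L=0.200000, Γ_S=0.200000; launch V₁=5·50/125=2.000000
k=0 src: V=2.0000
k=1 load: inc=2.000000, refl=2.000000·0.200000=0.4000; V=0.000000+2.000000+0.400000=2.4000
k=2 src: inc=0.400000, refl=0.400000·0.200000=0.0800; V=2.000000+0.400000+0.080000=2.4800
k=3 load: inc=0.080000, refl=0.080000·0.200000=0.0160; V=2.400000+0.080000+0.016000=2.4960
k=4 src: inc=0.016000, refl=0.016000·0.200000=0.0032; V=2.480000+0.016000+0.003200=2.4992
k=5 load: inc=0.003200, refl=0.003200·0.200000=0.0006; V=2.496000+0.003200+0.000640=2.4998
k=6 src: inc=0.000640, refl=0.000640·0.200000=0.0001; V=2.499200+0.000640+0.000128=2.5000

0 0 source 2.0000
1 5 load 2.4000
2 10 source 2.4800
3 15 load 2.4960
4 20 source 2.4992
5 25 load 2.4998
6 30 source 2.5000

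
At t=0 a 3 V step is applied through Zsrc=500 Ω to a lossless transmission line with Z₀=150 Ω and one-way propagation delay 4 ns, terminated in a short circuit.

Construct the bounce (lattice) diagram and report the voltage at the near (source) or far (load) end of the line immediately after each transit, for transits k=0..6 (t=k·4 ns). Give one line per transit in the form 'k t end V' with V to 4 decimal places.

Γ_L=-1.000000, Γ_S=0.538462; launch V₁=3·150/650=0.692308
k=0 src: V=0.6923
k=1 load: inc=0.692308, refl=0.692308·-1.000000=-0.6923; V=0.000000+0.692308+-0.692308=0.0000
k=2 src: inc=-0.692308, refl=-0.692308·0.538462=-0.3728; V=0.692308+-0.692308+-0.372781=-0.3728
k=3 load: inc=-0.372781, refl=-0.372781·-1.000000=0.3728; V=0.000000+-0.372781+0.372781=0.0000
k=4 src: inc=0.372781, refl=0.372781·0.538462=0.2007; V=-0.372781+0.372781+0.200728=0.2007
k=5 load: inc=0.200728, refl=0.200728·-1.000000=-0.2007; V=0.000000+0.200728+-0.200728=0.0000
k=6 src: inc=-0.200728, refl=-0.200728·0.538462=-0.1081; V=0.200728+-0.200728+-0.108084=-0.1081

0 0 source 0.6923
1 4 load 0.0000
2 8 source -0.3728
3 12 load 0.0000
4 16 source 0.2007
5 20 load 0.0000
6 24 source -0.1081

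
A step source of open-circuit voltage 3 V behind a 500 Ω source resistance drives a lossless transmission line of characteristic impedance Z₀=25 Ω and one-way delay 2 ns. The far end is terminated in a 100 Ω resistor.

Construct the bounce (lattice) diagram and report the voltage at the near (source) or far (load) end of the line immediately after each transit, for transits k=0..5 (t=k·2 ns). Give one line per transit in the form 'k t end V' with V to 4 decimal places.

Γ_L=0.600000, Γ_S=0.904762; launch V₁=3·25/525=0.142857
k=0 src: V=0.1429
k=1 load: inc=0.142857, refl=0.142857·0.600000=0.0857; V=0.000000+0.142857+0.085714=0.2286
k=2 src: inc=0.085714, refl=0.085714·0.904762=0.0776; V=0.142857+0.085714+0.077551=0.3061
k=3 load: inc=0.077551, refl=0.077551·0.600000=0.0465; V=0.228571+0.077551+0.046531=0.3527
k=4 src: inc=0.046531, refl=0.046531·0.904762=0.0421; V=0.306122+0.046531+0.042099=0.3948
k=5 load: inc=0.042099, refl=0.042099·0.600000=0.0253; V=0.352653+0.042099+0.025259=0.4200

0 0 source 0.1429
1 2 load 0.2286
2 4 source 0.3061
3 6 load 0.3527
4 8 source 0.3948
5 10 load 0.4200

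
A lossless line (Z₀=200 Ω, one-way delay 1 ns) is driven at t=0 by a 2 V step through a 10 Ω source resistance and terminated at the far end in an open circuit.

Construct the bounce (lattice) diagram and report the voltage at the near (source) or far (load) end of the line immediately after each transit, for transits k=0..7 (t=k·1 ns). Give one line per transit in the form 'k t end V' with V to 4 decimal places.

Γ_L=1.000000, Γ_S=-0.904762; launch V₁=2·200/210=1.904762
k=0 src: V=1.9048
k=1 load: inc=1.904762, refl=1.904762·1.000000=1.9048; V=0.000000+1.904762+1.904762=3.8095
k=2 src: inc=1.904762, refl=1.904762·-0.904762=-1.7234; V=1.904762+1.904762+-1.723356=2.0862
k=3 load: inc=-1.723356, refl=-1.723356·1.000000=-1.7234; V=3.809524+-1.723356+-1.723356=0.3628
k=4 src: inc=-1.723356, refl=-1.723356·-0.904762=1.5592; V=2.086168+-1.723356+1.559227=1.9220
k=5 load: inc=1.559227, refl=1.559227·1.000000=1.5592; V=0.362812+1.559227+1.559227=3.4813
k=6 src: inc=1.559227, refl=1.559227·-0.904762=-1.4107; V=1.922039+1.559227+-1.410729=2.0705
k=7 load: inc=-1.410729, refl=-1.410729·1.000000=-1.4107; V=3.481266+-1.410729+-1.410729=0.6598

0 0 source 1.9048
1 1 load 3.8095
2 2 source 2.0862
3 3 load 0.3628
4 4 source 1.9220
5 5 load 3.4813
6 6 source 2.0705
7 7 load 0.6598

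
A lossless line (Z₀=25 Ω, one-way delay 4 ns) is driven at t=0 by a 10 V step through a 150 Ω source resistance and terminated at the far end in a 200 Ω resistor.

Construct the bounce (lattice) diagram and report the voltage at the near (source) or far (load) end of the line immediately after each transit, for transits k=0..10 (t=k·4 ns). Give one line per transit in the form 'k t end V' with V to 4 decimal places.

0 0 source 1.4286
1 4 load 2.5397
2 8 source 3.3333
3 12 load 3.9506
4 16 source 4.3915
5 20 load 4.7345
6 24 source 4.9794
7 28 load 5.1699
8 32 source 5.3060
9 36 load 5.4119
10 40 source 5.4875

Γ_L=0.777778, Γ_S=0.714286; launch V₁=10·25/175=1.428571
k=0 src: V=1.4286
k=1 load: inc=1.428571, refl=1.428571·0.777778=1.1111; V=0.000000+1.428571+1.111111=2.5397
k=2 src: inc=1.111111, refl=1.111111·0.714286=0.7937; V=1.428571+1.111111+0.793651=3.3333
k=3 load: inc=0.793651, refl=0.793651·0.777778=0.6173; V=2.539683+0.793651+0.617284=3.9506
k=4 src: inc=0.617284, refl=0.617284·0.714286=0.4409; V=3.333333+0.617284+0.440917=4.3915
k=5 load: inc=0.440917, refl=0.440917·0.777778=0.3429; V=3.950617+0.440917+0.342936=4.7345
k=6 src: inc=0.342936, refl=0.342936·0.714286=0.2450; V=4.391534+0.342936+0.244954=4.9794
k=7 load: inc=0.244954, refl=0.244954·0.777778=0.1905; V=4.734470+0.244954+0.190520=5.1699
k=8 src: inc=0.190520, refl=0.190520·0.714286=0.1361; V=4.979424+0.190520+0.136086=5.3060
k=9 load: inc=0.136086, refl=0.136086·0.777778=0.1058; V=5.169944+0.136086+0.105844=5.4119
k=10 src: inc=0.105844, refl=0.105844·0.714286=0.0756; V=5.306029+0.105844+0.075603=5.4875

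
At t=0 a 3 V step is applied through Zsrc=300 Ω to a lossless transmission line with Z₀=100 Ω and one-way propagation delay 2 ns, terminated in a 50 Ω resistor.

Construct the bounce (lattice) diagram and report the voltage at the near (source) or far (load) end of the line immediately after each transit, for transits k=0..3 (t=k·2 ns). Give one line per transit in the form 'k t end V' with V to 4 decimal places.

0 0 source 0.7500
1 2 load 0.5000
2 4 source 0.3750
3 6 load 0.4167

Γ_L=-0.333333, Γ_S=0.500000; launch V₁=3·100/400=0.750000
k=0 src: V=0.7500
k=1 load: inc=0.750000, refl=0.750000·-0.333333=-0.2500; V=0.000000+0.750000+-0.250000=0.5000
k=2 src: inc=-0.250000, refl=-0.250000·0.500000=-0.1250; V=0.750000+-0.250000+-0.125000=0.3750
k=3 load: inc=-0.125000, refl=-0.125000·-0.333333=0.0417; V=0.500000+-0.125000+0.041667=0.4167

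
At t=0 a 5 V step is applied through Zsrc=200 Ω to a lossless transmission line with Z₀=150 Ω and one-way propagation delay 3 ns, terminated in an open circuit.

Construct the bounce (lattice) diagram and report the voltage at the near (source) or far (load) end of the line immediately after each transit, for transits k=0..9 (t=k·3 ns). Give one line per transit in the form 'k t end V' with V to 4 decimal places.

0 0 source 2.1429
1 3 load 4.2857
2 6 source 4.5918
3 9 load 4.8980
4 12 source 4.9417
5 15 load 4.9854
6 18 source 4.9917
7 21 load 4.9979
8 24 source 4.9988
9 27 load 4.9997

Γ_L=1.000000, Γ_S=0.142857; launch V₁=5·150/350=2.142857
k=0 src: V=2.1429
k=1 load: inc=2.142857, refl=2.142857·1.000000=2.1429; V=0.000000+2.142857+2.142857=4.2857
k=2 src: inc=2.142857, refl=2.142857·0.142857=0.3061; V=2.142857+2.142857+0.306122=4.5918
k=3 load: inc=0.306122, refl=0.306122·1.000000=0.3061; V=4.285714+0.306122+0.306122=4.8980
k=4 src: inc=0.306122, refl=0.306122·0.142857=0.0437; V=4.591837+0.306122+0.043732=4.9417
k=5 load: inc=0.043732, refl=0.043732·1.000000=0.0437; V=4.897959+0.043732+0.043732=4.9854
k=6 src: inc=0.043732, refl=0.043732·0.142857=0.0062; V=4.941691+0.043732+0.006247=4.9917
k=7 load: inc=0.006247, refl=0.006247·1.000000=0.0062; V=4.985423+0.006247+0.006247=4.9979
k=8 src: inc=0.006247, refl=0.006247·0.142857=0.0009; V=4.991670+0.006247+0.000892=4.9988
k=9 load: inc=0.000892, refl=0.000892·1.000000=0.0009; V=4.997918+0.000892+0.000892=4.9997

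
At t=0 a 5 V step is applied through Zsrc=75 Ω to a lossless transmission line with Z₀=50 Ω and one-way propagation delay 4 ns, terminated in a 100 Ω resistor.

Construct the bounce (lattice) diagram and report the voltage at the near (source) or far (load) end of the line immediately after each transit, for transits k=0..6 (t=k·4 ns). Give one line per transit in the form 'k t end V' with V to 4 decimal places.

Γ_L=0.333333, Γ_S=0.200000; launch V₁=5·50/125=2.000000
k=0 src: V=2.0000
k=1 load: inc=2.000000, refl=2.000000·0.333333=0.6667; V=0.000000+2.000000+0.666667=2.6667
k=2 src: inc=0.666667, refl=0.666667·0.200000=0.1333; V=2.000000+0.666667+0.133333=2.8000
k=3 load: inc=0.133333, refl=0.133333·0.333333=0.0444; V=2.666667+0.133333+0.044444=2.8444
k=4 src: inc=0.044444, refl=0.044444·0.200000=0.0089; V=2.800000+0.044444+0.008889=2.8533
k=5 load: inc=0.008889, refl=0.008889·0.333333=0.0030; V=2.844444+0.008889+0.002963=2.8563
k=6 src: inc=0.002963, refl=0.002963·0.200000=0.0006; V=2.853333+0.002963+0.000593=2.8569

0 0 source 2.0000
1 4 load 2.6667
2 8 source 2.8000
3 12 load 2.8444
4 16 source 2.8533
5 20 load 2.8563
6 24 source 2.8569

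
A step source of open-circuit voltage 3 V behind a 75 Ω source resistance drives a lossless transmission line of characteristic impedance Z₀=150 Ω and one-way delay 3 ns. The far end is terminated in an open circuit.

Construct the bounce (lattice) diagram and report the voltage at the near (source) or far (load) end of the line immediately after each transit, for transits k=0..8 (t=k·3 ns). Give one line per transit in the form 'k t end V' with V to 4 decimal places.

0 0 source 2.0000
1 3 load 4.0000
2 6 source 3.3333
3 9 load 2.6667
4 12 source 2.8889
5 15 load 3.1111
6 18 source 3.0370
7 21 load 2.9630
8 24 source 2.9877

Γ_L=1.000000, Γ_S=-0.333333; launch V₁=3·150/225=2.000000
k=0 src: V=2.0000
k=1 load: inc=2.000000, refl=2.000000·1.000000=2.0000; V=0.000000+2.000000+2.000000=4.0000
k=2 src: inc=2.000000, refl=2.000000·-0.333333=-0.6667; V=2.000000+2.000000+-0.666667=3.3333
k=3 load: inc=-0.666667, refl=-0.666667·1.000000=-0.6667; V=4.000000+-0.666667+-0.666667=2.6667
k=4 src: inc=-0.666667, refl=-0.666667·-0.333333=0.2222; V=3.333333+-0.666667+0.222222=2.8889
k=5 load: inc=0.222222, refl=0.222222·1.000000=0.2222; V=2.666667+0.222222+0.222222=3.1111
k=6 src: inc=0.222222, refl=0.222222·-0.333333=-0.0741; V=2.888889+0.222222+-0.074074=3.0370
k=7 load: inc=-0.074074, refl=-0.074074·1.000000=-0.0741; V=3.111111+-0.074074+-0.074074=2.9630
k=8 src: inc=-0.074074, refl=-0.074074·-0.333333=0.0247; V=3.037037+-0.074074+0.024691=2.9877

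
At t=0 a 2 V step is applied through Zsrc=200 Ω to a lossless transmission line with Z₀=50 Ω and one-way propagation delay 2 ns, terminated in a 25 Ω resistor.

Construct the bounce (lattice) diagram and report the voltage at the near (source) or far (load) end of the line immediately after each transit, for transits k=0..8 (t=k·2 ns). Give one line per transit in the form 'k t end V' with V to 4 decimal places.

Γ_L=-0.333333, Γ_S=0.600000; launch V₁=2·50/250=0.400000
k=0 src: V=0.4000
k=1 load: inc=0.400000, refl=0.400000·-0.333333=-0.1333; V=0.000000+0.400000+-0.133333=0.2667
k=2 src: inc=-0.133333, refl=-0.133333·0.600000=-0.0800; V=0.400000+-0.133333+-0.080000=0.1867
k=3 load: inc=-0.080000, refl=-0.080000·-0.333333=0.0267; V=0.266667+-0.080000+0.026667=0.2133
k=4 src: inc=0.026667, refl=0.026667·0.600000=0.0160; V=0.186667+0.026667+0.016000=0.2293
k=5 load: inc=0.016000, refl=0.016000·-0.333333=-0.0053; V=0.213333+0.016000+-0.005333=0.2240
k=6 src: inc=-0.005333, refl=-0.005333·0.600000=-0.0032; V=0.229333+-0.005333+-0.003200=0.2208
k=7 load: inc=-0.003200, refl=-0.003200·-0.333333=0.0011; V=0.224000+-0.003200+0.001067=0.2219
k=8 src: inc=0.001067, refl=0.001067·0.600000=0.0006; V=0.220800+0.001067+0.000640=0.2225

0 0 source 0.4000
1 2 load 0.2667
2 4 source 0.1867
3 6 load 0.2133
4 8 source 0.2293
5 10 load 0.2240
6 12 source 0.2208
7 14 load 0.2219
8 16 source 0.2225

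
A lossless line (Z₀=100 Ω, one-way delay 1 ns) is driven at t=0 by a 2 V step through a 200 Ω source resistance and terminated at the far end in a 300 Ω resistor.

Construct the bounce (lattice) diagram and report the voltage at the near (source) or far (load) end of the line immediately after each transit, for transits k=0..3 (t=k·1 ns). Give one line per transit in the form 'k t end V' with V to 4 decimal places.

0 0 source 0.6667
1 1 load 1.0000
2 2 source 1.1111
3 3 load 1.1667

Γ_L=0.500000, Γ_S=0.333333; launch V₁=2·100/300=0.666667
k=0 src: V=0.6667
k=1 load: inc=0.666667, refl=0.666667·0.500000=0.3333; V=0.000000+0.666667+0.333333=1.0000
k=2 src: inc=0.333333, refl=0.333333·0.333333=0.1111; V=0.666667+0.333333+0.111111=1.1111
k=3 load: inc=0.111111, refl=0.111111·0.500000=0.0556; V=1.000000+0.111111+0.055556=1.1667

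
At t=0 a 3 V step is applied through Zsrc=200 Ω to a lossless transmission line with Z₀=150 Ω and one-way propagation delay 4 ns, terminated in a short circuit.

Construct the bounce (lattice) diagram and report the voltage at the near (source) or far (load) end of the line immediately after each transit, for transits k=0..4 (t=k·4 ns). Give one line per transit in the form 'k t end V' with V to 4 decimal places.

0 0 source 1.2857
1 4 load 0.0000
2 8 source -0.1837
3 12 load 0.0000
4 16 source 0.0262

Γ_L=-1.000000, Γ_S=0.142857; launch V₁=3·150/350=1.285714
k=0 src: V=1.2857
k=1 load: inc=1.285714, refl=1.285714·-1.000000=-1.2857; V=0.000000+1.285714+-1.285714=0.0000
k=2 src: inc=-1.285714, refl=-1.285714·0.142857=-0.1837; V=1.285714+-1.285714+-0.183673=-0.1837
k=3 load: inc=-0.183673, refl=-0.183673·-1.000000=0.1837; V=0.000000+-0.183673+0.183673=0.0000
k=4 src: inc=0.183673, refl=0.183673·0.142857=0.0262; V=-0.183673+0.183673+0.026239=0.0262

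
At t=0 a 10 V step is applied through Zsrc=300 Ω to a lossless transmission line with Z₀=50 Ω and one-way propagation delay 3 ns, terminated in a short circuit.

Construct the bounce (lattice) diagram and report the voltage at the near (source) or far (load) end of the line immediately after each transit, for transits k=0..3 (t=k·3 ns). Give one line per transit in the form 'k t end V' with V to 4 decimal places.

0 0 source 1.4286
1 3 load 0.0000
2 6 source -1.0204
3 9 load 0.0000

Γ_L=-1.000000, Γ_S=0.714286; launch V₁=10·50/350=1.428571
k=0 src: V=1.4286
k=1 load: inc=1.428571, refl=1.428571·-1.000000=-1.4286; V=0.000000+1.428571+-1.428571=0.0000
k=2 src: inc=-1.428571, refl=-1.428571·0.714286=-1.0204; V=1.428571+-1.428571+-1.020408=-1.0204
k=3 load: inc=-1.020408, refl=-1.020408·-1.000000=1.0204; V=0.000000+-1.020408+1.020408=0.0000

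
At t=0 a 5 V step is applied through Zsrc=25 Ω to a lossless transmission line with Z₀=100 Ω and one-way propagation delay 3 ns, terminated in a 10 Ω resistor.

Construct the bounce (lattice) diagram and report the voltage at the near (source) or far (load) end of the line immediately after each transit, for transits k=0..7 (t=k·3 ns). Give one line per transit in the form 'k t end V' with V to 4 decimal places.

0 0 source 4.0000
1 3 load 0.7273
2 6 source 2.6909
3 9 load 1.0843
4 12 source 2.0483
5 15 load 1.2596
6 18 source 1.7328
7 21 load 1.3456

Γ_L=-0.818182, Γ_S=-0.600000; launch V₁=5·100/125=4.000000
k=0 src: V=4.0000
k=1 load: inc=4.000000, refl=4.000000·-0.818182=-3.2727; V=0.000000+4.000000+-3.272727=0.7273
k=2 src: inc=-3.272727, refl=-3.272727·-0.600000=1.9636; V=4.000000+-3.272727+1.963636=2.6909
k=3 load: inc=1.963636, refl=1.963636·-0.818182=-1.6066; V=0.727273+1.963636+-1.606612=1.0843
k=4 src: inc=-1.606612, refl=-1.606612·-0.600000=0.9640; V=2.690909+-1.606612+0.963967=2.0483
k=5 load: inc=0.963967, refl=0.963967·-0.818182=-0.7887; V=1.084298+0.963967+-0.788700=1.2596
k=6 src: inc=-0.788700, refl=-0.788700·-0.600000=0.4732; V=2.048264+-0.788700+0.473220=1.7328
k=7 load: inc=0.473220, refl=0.473220·-0.818182=-0.3872; V=1.259564+0.473220+-0.387180=1.3456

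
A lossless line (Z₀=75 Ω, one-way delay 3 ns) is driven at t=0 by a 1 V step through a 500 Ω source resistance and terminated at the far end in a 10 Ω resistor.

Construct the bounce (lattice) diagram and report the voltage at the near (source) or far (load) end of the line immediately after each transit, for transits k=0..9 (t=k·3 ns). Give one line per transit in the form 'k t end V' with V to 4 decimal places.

Γ_L=-0.764706, Γ_S=0.739130; launch V₁=1·75/575=0.130435
k=0 src: V=0.1304
k=1 load: inc=0.130435, refl=0.130435·-0.764706=-0.0997; V=0.000000+0.130435+-0.099744=0.0307
k=2 src: inc=-0.099744, refl=-0.099744·0.739130=-0.0737; V=0.130435+-0.099744+-0.073724=-0.0430
k=3 load: inc=-0.073724, refl=-0.073724·-0.764706=0.0564; V=0.030691+-0.073724+0.056377=0.0133
k=4 src: inc=0.056377, refl=0.056377·0.739130=0.0417; V=-0.043033+0.056377+0.041670=0.0550
k=5 load: inc=0.041670, refl=0.041670·-0.764706=-0.0319; V=0.013344+0.041670+-0.031865=0.0231
k=6 src: inc=-0.031865, refl=-0.031865·0.739130=-0.0236; V=0.055014+-0.031865+-0.023553=-0.0004
k=7 load: inc=-0.023553, refl=-0.023553·-0.764706=0.0180; V=0.023148+-0.023553+0.018011=0.0176
k=8 src: inc=0.018011, refl=0.018011·0.739130=0.0133; V=-0.000404+0.018011+0.013312=0.0309
k=9 load: inc=0.013312, refl=0.013312·-0.764706=-0.0102; V=0.017607+0.013312+-0.010180=0.0207

0 0 source 0.1304
1 3 load 0.0307
2 6 source -0.0430
3 9 load 0.0133
4 12 source 0.0550
5 15 load 0.0231
6 18 source -0.0004
7 21 load 0.0176
8 24 source 0.0309
9 27 load 0.0207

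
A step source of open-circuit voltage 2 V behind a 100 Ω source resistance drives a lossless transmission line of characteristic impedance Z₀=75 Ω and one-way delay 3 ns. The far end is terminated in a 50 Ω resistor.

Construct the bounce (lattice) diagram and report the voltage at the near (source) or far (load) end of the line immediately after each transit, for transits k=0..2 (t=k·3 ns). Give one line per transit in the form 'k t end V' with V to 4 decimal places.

0 0 source 0.8571
1 3 load 0.6857
2 6 source 0.6612

Γ_L=-0.200000, Γ_S=0.142857; launch V₁=2·75/175=0.857143
k=0 src: V=0.8571
k=1 load: inc=0.857143, refl=0.857143·-0.200000=-0.1714; V=0.000000+0.857143+-0.171429=0.6857
k=2 src: inc=-0.171429, refl=-0.171429·0.142857=-0.0245; V=0.857143+-0.171429+-0.024490=0.6612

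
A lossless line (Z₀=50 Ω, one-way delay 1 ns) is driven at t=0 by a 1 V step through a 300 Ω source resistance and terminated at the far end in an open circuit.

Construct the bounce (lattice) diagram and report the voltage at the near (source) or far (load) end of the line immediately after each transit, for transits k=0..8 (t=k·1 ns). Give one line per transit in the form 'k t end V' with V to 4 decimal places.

Γ_L=1.000000, Γ_S=0.714286; launch V₁=1·50/350=0.142857
k=0 src: V=0.1429
k=1 load: inc=0.142857, refl=0.142857·1.000000=0.1429; V=0.000000+0.142857+0.142857=0.2857
k=2 src: inc=0.142857, refl=0.142857·0.714286=0.1020; V=0.142857+0.142857+0.102041=0.3878
k=3 load: inc=0.102041, refl=0.102041·1.000000=0.1020; V=0.285714+0.102041+0.102041=0.4898
k=4 src: inc=0.102041, refl=0.102041·0.714286=0.0729; V=0.387755+0.102041+0.072886=0.5627
k=5 load: inc=0.072886, refl=0.072886·1.000000=0.0729; V=0.489796+0.072886+0.072886=0.6356
k=6 src: inc=0.072886, refl=0.072886·0.714286=0.0521; V=0.562682+0.072886+0.052062=0.6876
k=7 load: inc=0.052062, refl=0.052062·1.000000=0.0521; V=0.635569+0.052062+0.052062=0.7397
k=8 src: inc=0.052062, refl=0.052062·0.714286=0.0372; V=0.687630+0.052062+0.037187=0.7769

0 0 source 0.1429
1 1 load 0.2857
2 2 source 0.3878
3 3 load 0.4898
4 4 source 0.5627
5 5 load 0.6356
6 6 source 0.6876
7 7 load 0.7397
8 8 source 0.7769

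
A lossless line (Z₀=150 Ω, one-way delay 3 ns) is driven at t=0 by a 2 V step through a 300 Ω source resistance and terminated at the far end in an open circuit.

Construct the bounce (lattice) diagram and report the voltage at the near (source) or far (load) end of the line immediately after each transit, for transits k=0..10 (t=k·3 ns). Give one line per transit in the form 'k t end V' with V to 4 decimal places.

Γ_L=1.000000, Γ_S=0.333333; launch V₁=2·150/450=0.666667
k=0 src: V=0.6667
k=1 load: inc=0.666667, refl=0.666667·1.000000=0.6667; V=0.000000+0.666667+0.666667=1.3333
k=2 src: inc=0.666667, refl=0.666667·0.333333=0.2222; V=0.666667+0.666667+0.222222=1.5556
k=3 load: inc=0.222222, refl=0.222222·1.000000=0.2222; V=1.333333+0.222222+0.222222=1.7778
k=4 src: inc=0.222222, refl=0.222222·0.333333=0.0741; V=1.555556+0.222222+0.074074=1.8519
k=5 load: inc=0.074074, refl=0.074074·1.000000=0.0741; V=1.777778+0.074074+0.074074=1.9259
k=6 src: inc=0.074074, refl=0.074074·0.333333=0.0247; V=1.851852+0.074074+0.024691=1.9506
k=7 load: inc=0.024691, refl=0.024691·1.000000=0.0247; V=1.925926+0.024691+0.024691=1.9753
k=8 src: inc=0.024691, refl=0.024691·0.333333=0.0082; V=1.950617+0.024691+0.008230=1.9835
k=9 load: inc=0.008230, refl=0.008230·1.000000=0.0082; V=1.975309+0.008230+0.008230=1.9918
k=10 src: inc=0.008230, refl=0.008230·0.333333=0.0027; V=1.983539+0.008230+0.002743=1.9945

0 0 source 0.6667
1 3 load 1.3333
2 6 source 1.5556
3 9 load 1.7778
4 12 source 1.8519
5 15 load 1.9259
6 18 source 1.9506
7 21 load 1.9753
8 24 source 1.9835
9 27 load 1.9918
10 30 source 1.9945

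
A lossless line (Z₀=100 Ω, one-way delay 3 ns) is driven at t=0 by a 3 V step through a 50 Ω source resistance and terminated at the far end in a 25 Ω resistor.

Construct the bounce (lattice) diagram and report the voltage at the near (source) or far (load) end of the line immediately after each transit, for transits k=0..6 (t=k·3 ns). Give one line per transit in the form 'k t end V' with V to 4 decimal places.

Γ_L=-0.600000, Γ_S=-0.333333; launch V₁=3·100/150=2.000000
k=0 src: V=2.0000
k=1 load: inc=2.000000, refl=2.000000·-0.600000=-1.2000; V=0.000000+2.000000+-1.200000=0.8000
k=2 src: inc=-1.200000, refl=-1.200000·-0.333333=0.4000; V=2.000000+-1.200000+0.400000=1.2000
k=3 load: inc=0.400000, refl=0.400000·-0.600000=-0.2400; V=0.800000+0.400000+-0.240000=0.9600
k=4 src: inc=-0.240000, refl=-0.240000·-0.333333=0.0800; V=1.200000+-0.240000+0.080000=1.0400
k=5 load: inc=0.080000, refl=0.080000·-0.600000=-0.0480; V=0.960000+0.080000+-0.048000=0.9920
k=6 src: inc=-0.048000, refl=-0.048000·-0.333333=0.0160; V=1.040000+-0.048000+0.016000=1.0080

0 0 source 2.0000
1 3 load 0.8000
2 6 source 1.2000
3 9 load 0.9600
4 12 source 1.0400
5 15 load 0.9920
6 18 source 1.0080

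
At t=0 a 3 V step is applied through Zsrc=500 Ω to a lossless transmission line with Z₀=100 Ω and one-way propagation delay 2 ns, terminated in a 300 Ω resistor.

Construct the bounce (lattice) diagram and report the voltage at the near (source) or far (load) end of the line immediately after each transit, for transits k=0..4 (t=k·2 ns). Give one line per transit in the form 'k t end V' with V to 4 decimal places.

0 0 source 0.5000
1 2 load 0.7500
2 4 source 0.9167
3 6 load 1.0000
4 8 source 1.0556

Γ_L=0.500000, Γ_S=0.666667; launch V₁=3·100/600=0.500000
k=0 src: V=0.5000
k=1 load: inc=0.500000, refl=0.500000·0.500000=0.2500; V=0.000000+0.500000+0.250000=0.7500
k=2 src: inc=0.250000, refl=0.250000·0.666667=0.1667; V=0.500000+0.250000+0.166667=0.9167
k=3 load: inc=0.166667, refl=0.166667·0.500000=0.0833; V=0.750000+0.166667+0.083333=1.0000
k=4 src: inc=0.083333, refl=0.083333·0.666667=0.0556; V=0.916667+0.083333+0.055556=1.0556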